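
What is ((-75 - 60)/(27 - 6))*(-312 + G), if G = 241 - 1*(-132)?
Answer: -2745/7 ≈ -392.14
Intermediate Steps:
G = 373 (G = 241 + 132 = 373)
((-75 - 60)/(27 - 6))*(-312 + G) = ((-75 - 60)/(27 - 6))*(-312 + 373) = -135/21*61 = -135*1/21*61 = -45/7*61 = -2745/7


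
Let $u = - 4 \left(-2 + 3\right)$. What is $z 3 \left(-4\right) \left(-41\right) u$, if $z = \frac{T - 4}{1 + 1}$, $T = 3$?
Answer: $984$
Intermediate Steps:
$z = - \frac{1}{2}$ ($z = \frac{3 - 4}{1 + 1} = - \frac{1}{2} \approx -0.5$)
$u = -4$ ($u = \left(-4\right) 1 = -4$)
$z 3 \left(-4\right) \left(-41\right) u = \left(- \frac{1}{2}\right) 3 \left(-4\right) \left(-41\right) \left(-4\right) = \left(- \frac{3}{2}\right) \left(-4\right) \left(-41\right) \left(-4\right) = 6 \left(-41\right) \left(-4\right) = \left(-246\right) \left(-4\right) = 984$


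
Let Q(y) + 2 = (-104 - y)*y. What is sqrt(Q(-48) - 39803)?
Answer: I*sqrt(37117) ≈ 192.66*I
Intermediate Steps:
Q(y) = -2 + y*(-104 - y) (Q(y) = -2 + (-104 - y)*y = -2 + y*(-104 - y))
sqrt(Q(-48) - 39803) = sqrt((-2 - 1*(-48)**2 - 104*(-48)) - 39803) = sqrt((-2 - 1*2304 + 4992) - 39803) = sqrt((-2 - 2304 + 4992) - 39803) = sqrt(2686 - 39803) = sqrt(-37117) = I*sqrt(37117)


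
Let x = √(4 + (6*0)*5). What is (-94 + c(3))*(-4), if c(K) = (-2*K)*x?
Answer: 424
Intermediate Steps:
x = 2 (x = √(4 + 0*5) = √(4 + 0) = √4 = 2)
c(K) = -4*K (c(K) = -2*K*2 = -4*K)
(-94 + c(3))*(-4) = (-94 - 4*3)*(-4) = (-94 - 12)*(-4) = -106*(-4) = 424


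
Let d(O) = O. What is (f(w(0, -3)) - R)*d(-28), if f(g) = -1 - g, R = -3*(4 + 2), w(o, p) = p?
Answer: -560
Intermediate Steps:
R = -18 (R = -3*6 = -18)
(f(w(0, -3)) - R)*d(-28) = ((-1 - 1*(-3)) - 1*(-18))*(-28) = ((-1 + 3) + 18)*(-28) = (2 + 18)*(-28) = 20*(-28) = -560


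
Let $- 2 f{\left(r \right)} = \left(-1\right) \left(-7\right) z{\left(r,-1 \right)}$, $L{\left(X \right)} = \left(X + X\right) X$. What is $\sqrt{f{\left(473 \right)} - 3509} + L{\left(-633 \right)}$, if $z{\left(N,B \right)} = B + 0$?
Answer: $801378 + \frac{3 i \sqrt{1558}}{2} \approx 8.0138 \cdot 10^{5} + 59.207 i$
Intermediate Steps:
$z{\left(N,B \right)} = B$
$L{\left(X \right)} = 2 X^{2}$ ($L{\left(X \right)} = 2 X X = 2 X^{2}$)
$f{\left(r \right)} = \frac{7}{2}$ ($f{\left(r \right)} = - \frac{\left(-1\right) \left(-7\right) \left(-1\right)}{2} = - \frac{7 \left(-1\right)}{2} = \left(- \frac{1}{2}\right) \left(-7\right) = \frac{7}{2}$)
$\sqrt{f{\left(473 \right)} - 3509} + L{\left(-633 \right)} = \sqrt{\frac{7}{2} - 3509} + 2 \left(-633\right)^{2} = \sqrt{- \frac{7011}{2}} + 2 \cdot 400689 = \frac{3 i \sqrt{1558}}{2} + 801378 = 801378 + \frac{3 i \sqrt{1558}}{2}$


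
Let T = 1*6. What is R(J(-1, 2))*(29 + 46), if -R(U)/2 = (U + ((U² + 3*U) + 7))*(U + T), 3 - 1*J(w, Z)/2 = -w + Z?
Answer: -6300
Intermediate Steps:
J(w, Z) = 6 - 2*Z + 2*w (J(w, Z) = 6 - 2*(-w + Z) = 6 - 2*(Z - w) = 6 + (-2*Z + 2*w) = 6 - 2*Z + 2*w)
T = 6
R(U) = -2*(6 + U)*(7 + U² + 4*U) (R(U) = -2*(U + ((U² + 3*U) + 7))*(U + 6) = -2*(U + (7 + U² + 3*U))*(6 + U) = -2*(7 + U² + 4*U)*(6 + U) = -2*(6 + U)*(7 + U² + 4*U))
R(J(-1, 2))*(29 + 46) = (-84 - 62*(6 - 2*2 + 2*(-1)) - 20*(6 - 2*2 + 2*(-1))² - 2*(6 - 2*2 + 2*(-1))³)*(29 + 46) = (-84 - 62*(6 - 4 - 2) - 20*(6 - 4 - 2)² - 2*(6 - 4 - 2)³)*75 = (-84 - 62*0 - 20*0² - 2*0³)*75 = (-84 + 0 - 20*0 - 2*0)*75 = (-84 + 0 + 0 + 0)*75 = -84*75 = -6300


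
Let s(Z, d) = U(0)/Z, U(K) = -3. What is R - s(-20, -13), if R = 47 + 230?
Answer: 5537/20 ≈ 276.85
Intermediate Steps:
R = 277
s(Z, d) = -3/Z
R - s(-20, -13) = 277 - (-3)/(-20) = 277 - (-3)*(-1)/20 = 277 - 1*3/20 = 277 - 3/20 = 5537/20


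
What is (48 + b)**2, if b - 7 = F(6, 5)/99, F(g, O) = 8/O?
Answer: 741636289/245025 ≈ 3026.8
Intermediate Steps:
b = 3473/495 (b = 7 + (8/5)/99 = 7 + (8*(1/5))*(1/99) = 7 + (8/5)*(1/99) = 7 + 8/495 = 3473/495 ≈ 7.0162)
(48 + b)**2 = (48 + 3473/495)**2 = (27233/495)**2 = 741636289/245025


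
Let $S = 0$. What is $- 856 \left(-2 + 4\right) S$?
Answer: $0$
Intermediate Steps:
$- 856 \left(-2 + 4\right) S = - 856 \left(-2 + 4\right) 0 = - 856 \cdot 2 \cdot 0 = \left(-856\right) 0 = 0$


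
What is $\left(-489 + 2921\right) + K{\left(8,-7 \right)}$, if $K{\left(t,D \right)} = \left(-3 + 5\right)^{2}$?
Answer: $2436$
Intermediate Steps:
$K{\left(t,D \right)} = 4$ ($K{\left(t,D \right)} = 2^{2} = 4$)
$\left(-489 + 2921\right) + K{\left(8,-7 \right)} = \left(-489 + 2921\right) + 4 = 2432 + 4 = 2436$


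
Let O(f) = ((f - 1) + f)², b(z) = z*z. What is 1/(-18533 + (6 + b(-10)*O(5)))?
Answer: -1/10427 ≈ -9.5905e-5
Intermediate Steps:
b(z) = z²
O(f) = (-1 + 2*f)² (O(f) = ((-1 + f) + f)² = (-1 + 2*f)²)
1/(-18533 + (6 + b(-10)*O(5))) = 1/(-18533 + (6 + (-10)²*(-1 + 2*5)²)) = 1/(-18533 + (6 + 100*(-1 + 10)²)) = 1/(-18533 + (6 + 100*9²)) = 1/(-18533 + (6 + 100*81)) = 1/(-18533 + (6 + 8100)) = 1/(-18533 + 8106) = 1/(-10427) = -1/10427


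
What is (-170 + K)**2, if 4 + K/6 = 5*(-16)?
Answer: 454276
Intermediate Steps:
K = -504 (K = -24 + 6*(5*(-16)) = -24 + 6*(-80) = -24 - 480 = -504)
(-170 + K)**2 = (-170 - 504)**2 = (-674)**2 = 454276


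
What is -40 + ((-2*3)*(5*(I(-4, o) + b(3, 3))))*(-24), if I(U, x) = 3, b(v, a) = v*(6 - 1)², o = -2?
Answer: 56120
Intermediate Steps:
b(v, a) = 25*v (b(v, a) = v*5² = v*25 = 25*v)
-40 + ((-2*3)*(5*(I(-4, o) + b(3, 3))))*(-24) = -40 + ((-2*3)*(5*(3 + 25*3)))*(-24) = -40 - 30*(3 + 75)*(-24) = -40 - 30*78*(-24) = -40 - 6*390*(-24) = -40 - 2340*(-24) = -40 + 56160 = 56120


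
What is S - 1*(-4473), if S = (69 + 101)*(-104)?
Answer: -13207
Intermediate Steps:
S = -17680 (S = 170*(-104) = -17680)
S - 1*(-4473) = -17680 - 1*(-4473) = -17680 + 4473 = -13207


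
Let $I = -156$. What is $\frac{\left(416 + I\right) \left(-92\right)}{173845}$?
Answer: $- \frac{4784}{34769} \approx -0.13759$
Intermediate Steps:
$\frac{\left(416 + I\right) \left(-92\right)}{173845} = \frac{\left(416 - 156\right) \left(-92\right)}{173845} = 260 \left(-92\right) \frac{1}{173845} = \left(-23920\right) \frac{1}{173845} = - \frac{4784}{34769}$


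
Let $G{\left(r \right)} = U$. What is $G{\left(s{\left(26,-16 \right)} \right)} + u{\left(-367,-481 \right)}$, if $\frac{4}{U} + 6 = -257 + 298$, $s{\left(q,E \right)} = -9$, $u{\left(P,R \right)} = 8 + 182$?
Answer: $\frac{6654}{35} \approx 190.11$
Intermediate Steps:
$u{\left(P,R \right)} = 190$
$U = \frac{4}{35}$ ($U = \frac{4}{-6 + \left(-257 + 298\right)} = \frac{4}{-6 + 41} = \frac{4}{35} \approx 0.11429$)
$G{\left(r \right)} = \frac{4}{35}$
$G{\left(s{\left(26,-16 \right)} \right)} + u{\left(-367,-481 \right)} = \frac{4}{35} + 190 = \frac{6654}{35}$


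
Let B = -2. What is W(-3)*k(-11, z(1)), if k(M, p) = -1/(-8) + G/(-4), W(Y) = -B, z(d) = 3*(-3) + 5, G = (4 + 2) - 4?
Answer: -¾ ≈ -0.75000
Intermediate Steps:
G = 2 (G = 6 - 4 = 2)
z(d) = -4 (z(d) = -9 + 5 = -4)
W(Y) = 2 (W(Y) = -1*(-2) = 2)
k(M, p) = -3/8 (k(M, p) = -1/(-8) + 2/(-4) = -1*(-⅛) + 2*(-¼) = ⅛ - ½ = -3/8)
W(-3)*k(-11, z(1)) = 2*(-3/8) = -¾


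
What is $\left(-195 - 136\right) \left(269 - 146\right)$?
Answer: $-40713$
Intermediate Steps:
$\left(-195 - 136\right) \left(269 - 146\right) = - 331 \left(269 - 146\right) = \left(-331\right) 123 = -40713$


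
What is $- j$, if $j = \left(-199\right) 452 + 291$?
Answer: $89657$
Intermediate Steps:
$j = -89657$ ($j = -89948 + 291 = -89657$)
$- j = \left(-1\right) \left(-89657\right) = 89657$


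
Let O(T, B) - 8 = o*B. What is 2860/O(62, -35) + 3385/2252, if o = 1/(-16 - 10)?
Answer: 168281275/547236 ≈ 307.51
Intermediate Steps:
o = -1/26 (o = 1/(-26) = -1/26 ≈ -0.038462)
O(T, B) = 8 - B/26
2860/O(62, -35) + 3385/2252 = 2860/(8 - 1/26*(-35)) + 3385/2252 = 2860/(8 + 35/26) + 3385*(1/2252) = 2860/(243/26) + 3385/2252 = 2860*(26/243) + 3385/2252 = 74360/243 + 3385/2252 = 168281275/547236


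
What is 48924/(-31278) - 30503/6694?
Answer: -213595015/34895822 ≈ -6.1209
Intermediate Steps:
48924/(-31278) - 30503/6694 = 48924*(-1/31278) - 30503*1/6694 = -8154/5213 - 30503/6694 = -213595015/34895822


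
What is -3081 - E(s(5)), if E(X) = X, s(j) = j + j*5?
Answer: -3111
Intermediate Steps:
s(j) = 6*j (s(j) = j + 5*j = 6*j)
-3081 - E(s(5)) = -3081 - 6*5 = -3081 - 1*30 = -3081 - 30 = -3111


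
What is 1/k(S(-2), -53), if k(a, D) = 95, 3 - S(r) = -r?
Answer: 1/95 ≈ 0.010526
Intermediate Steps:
S(r) = 3 + r (S(r) = 3 - (-1)*r = 3 + r)
1/k(S(-2), -53) = 1/95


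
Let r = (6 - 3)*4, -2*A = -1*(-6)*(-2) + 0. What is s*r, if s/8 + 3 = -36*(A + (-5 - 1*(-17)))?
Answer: -62496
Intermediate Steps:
A = 6 (A = -(-1*(-6)*(-2) + 0)/2 = -(6*(-2) + 0)/2 = -(-12 + 0)/2 = -½*(-12) = 6)
s = -5208 (s = -24 + 8*(-36*(6 + (-5 - 1*(-17)))) = -24 + 8*(-36*(6 + (-5 + 17))) = -24 + 8*(-36*(6 + 12)) = -24 + 8*(-36*18) = -24 + 8*(-648) = -24 - 5184 = -5208)
r = 12 (r = 3*4 = 12)
s*r = -5208*12 = -62496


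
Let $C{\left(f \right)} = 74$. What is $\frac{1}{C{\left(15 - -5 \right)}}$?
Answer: $\frac{1}{74} \approx 0.013514$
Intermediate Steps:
$\frac{1}{C{\left(15 - -5 \right)}} = \frac{1}{74}$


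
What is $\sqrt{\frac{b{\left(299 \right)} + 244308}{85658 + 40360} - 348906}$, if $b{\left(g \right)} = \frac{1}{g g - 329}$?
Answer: $\frac{i \sqrt{305274905944445806466866}}{935389608} \approx 590.68 i$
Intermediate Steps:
$b{\left(g \right)} = \frac{1}{-329 + g^{2}}$ ($b{\left(g \right)} = \frac{1}{g^{2} - 329} = \frac{1}{-329 + g^{2}}$)
$\sqrt{\frac{b{\left(299 \right)} + 244308}{85658 + 40360} - 348906} = \sqrt{\frac{\frac{1}{-329 + 299^{2}} + 244308}{85658 + 40360} - 348906} = \sqrt{\frac{\frac{1}{-329 + 89401} + 244308}{126018} - 348906} = \sqrt{\left(\frac{1}{89072} + 244308\right) \frac{1}{126018} - 348906} = \sqrt{\frac{21761002177}{89072} \cdot \frac{1}{126018} - 348906} = \sqrt{\frac{21761002177}{11224675296} - 348906} = \sqrt{- \frac{3916334797823999}{11224675296}} = \frac{i \sqrt{305274905944445806466866}}{935389608}$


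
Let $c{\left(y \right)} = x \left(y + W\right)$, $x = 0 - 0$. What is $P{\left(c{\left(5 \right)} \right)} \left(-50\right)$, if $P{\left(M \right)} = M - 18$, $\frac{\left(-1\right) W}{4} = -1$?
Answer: $900$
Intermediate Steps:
$x = 0$ ($x = 0 + 0 = 0$)
$W = 4$ ($W = \left(-4\right) \left(-1\right) = 4$)
$c{\left(y \right)} = 0$ ($c{\left(y \right)} = 0 \left(y + 4\right) = 0 \left(4 + y\right) = 0$)
$P{\left(M \right)} = -18 + M$
$P{\left(c{\left(5 \right)} \right)} \left(-50\right) = \left(-18 + 0\right) \left(-50\right) = \left(-18\right) \left(-50\right) = 900$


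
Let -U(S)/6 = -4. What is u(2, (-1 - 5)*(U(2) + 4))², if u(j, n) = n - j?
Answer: 28900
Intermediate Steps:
U(S) = 24 (U(S) = -6*(-4) = 24)
u(2, (-1 - 5)*(U(2) + 4))² = ((-1 - 5)*(24 + 4) - 1*2)² = (-6*28 - 2)² = (-168 - 2)² = (-170)² = 28900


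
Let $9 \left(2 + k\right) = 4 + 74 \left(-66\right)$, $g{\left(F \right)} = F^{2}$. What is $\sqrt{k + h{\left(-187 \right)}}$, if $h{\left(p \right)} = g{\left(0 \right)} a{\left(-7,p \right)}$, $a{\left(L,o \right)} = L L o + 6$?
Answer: $\frac{i \sqrt{4898}}{3} \approx 23.329 i$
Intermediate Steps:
$a{\left(L,o \right)} = 6 + o L^{2}$ ($a{\left(L,o \right)} = L^{2} o + 6 = o L^{2} + 6 = 6 + o L^{2}$)
$h{\left(p \right)} = 0$ ($h{\left(p \right)} = 0^{2} \left(6 + p \left(-7\right)^{2}\right) = 0 \left(6 + p 49\right) = 0 \left(6 + 49 p\right) = 0$)
$k = - \frac{4898}{9}$ ($k = -2 + \frac{4 + 74 \left(-66\right)}{9} = -2 + \frac{4 - 4884}{9} = -2 + \frac{1}{9} \left(-4880\right) = -2 - \frac{4880}{9} = - \frac{4898}{9} \approx -544.22$)
$\sqrt{k + h{\left(-187 \right)}} = \sqrt{- \frac{4898}{9} + 0} = \sqrt{- \frac{4898}{9}} = \frac{i \sqrt{4898}}{3}$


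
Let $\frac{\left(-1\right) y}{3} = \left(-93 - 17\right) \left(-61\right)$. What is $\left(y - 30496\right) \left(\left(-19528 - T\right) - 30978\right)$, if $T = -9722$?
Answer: $2064730784$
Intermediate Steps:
$y = -20130$ ($y = - 3 \left(-93 - 17\right) \left(-61\right) = - 3 \left(\left(-110\right) \left(-61\right)\right) = \left(-3\right) 6710 = -20130$)
$\left(y - 30496\right) \left(\left(-19528 - T\right) - 30978\right) = \left(-20130 - 30496\right) \left(\left(-19528 - -9722\right) - 30978\right) = - 50626 \left(\left(-19528 + 9722\right) - 30978\right) = - 50626 \left(-9806 - 30978\right) = \left(-50626\right) \left(-40784\right) = 2064730784$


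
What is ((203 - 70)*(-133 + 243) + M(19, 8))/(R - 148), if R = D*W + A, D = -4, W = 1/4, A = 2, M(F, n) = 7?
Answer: -697/7 ≈ -99.571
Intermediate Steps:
W = 1/4 ≈ 0.25000
R = 1 (R = -4*1/4 + 2 = -1 + 2 = 1)
((203 - 70)*(-133 + 243) + M(19, 8))/(R - 148) = ((203 - 70)*(-133 + 243) + 7)/(1 - 148) = (133*110 + 7)/(-147) = (14630 + 7)*(-1/147) = 14637*(-1/147) = -697/7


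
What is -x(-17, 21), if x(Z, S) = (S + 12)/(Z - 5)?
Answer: 3/2 ≈ 1.5000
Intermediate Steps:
x(Z, S) = (12 + S)/(-5 + Z)
-x(-17, 21) = -(12 + 21)/(-5 - 17) = -33/(-22) = -(-1)*33/22 = -1*(-3/2) = 3/2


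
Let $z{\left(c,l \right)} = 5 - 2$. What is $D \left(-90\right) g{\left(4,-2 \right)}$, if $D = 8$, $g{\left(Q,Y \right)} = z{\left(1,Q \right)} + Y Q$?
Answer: $3600$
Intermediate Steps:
$z{\left(c,l \right)} = 3$
$g{\left(Q,Y \right)} = 3 + Q Y$ ($g{\left(Q,Y \right)} = 3 + Y Q = 3 + Q Y$)
$D \left(-90\right) g{\left(4,-2 \right)} = 8 \left(-90\right) \left(3 + 4 \left(-2\right)\right) = - 720 \left(3 - 8\right) = \left(-720\right) \left(-5\right) = 3600$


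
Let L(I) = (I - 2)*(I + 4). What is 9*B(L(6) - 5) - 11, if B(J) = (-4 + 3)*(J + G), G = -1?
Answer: -317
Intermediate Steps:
L(I) = (-2 + I)*(4 + I)
B(J) = 1 - J (B(J) = (-4 + 3)*(J - 1) = -(-1 + J) = 1 - J)
9*B(L(6) - 5) - 11 = 9*(1 - ((-8 + 6**2 + 2*6) - 5)) - 11 = 9*(1 - ((-8 + 36 + 12) - 5)) - 11 = 9*(1 - (40 - 5)) - 11 = 9*(1 - 1*35) - 11 = 9*(1 - 35) - 11 = 9*(-34) - 11 = -306 - 11 = -317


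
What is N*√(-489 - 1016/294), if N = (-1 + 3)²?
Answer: 4*I*√217173/21 ≈ 88.765*I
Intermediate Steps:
N = 4 (N = 2² = 4)
N*√(-489 - 1016/294) = 4*√(-489 - 1016/294) = 4*√(-489 - 1016*1/294) = 4*√(-489 - 508/147) = 4*√(-72391/147) = 4*(I*√217173/21) = 4*I*√217173/21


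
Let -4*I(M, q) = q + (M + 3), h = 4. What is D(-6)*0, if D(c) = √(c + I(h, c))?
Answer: 0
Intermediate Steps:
I(M, q) = -¾ - M/4 - q/4 (I(M, q) = -(q + (M + 3))/4 = -(q + (3 + M))/4 = -(3 + M + q)/4 = -¾ - M/4 - q/4)
D(c) = √(-7/4 + 3*c/4) (D(c) = √(c + (-¾ - ¼*4 - c/4)) = √(c + (-¾ - 1 - c/4)) = √(c + (-7/4 - c/4)) = √(-7/4 + 3*c/4))
D(-6)*0 = (√(-7 + 3*(-6))/2)*0 = (√(-7 - 18)/2)*0 = (√(-25)/2)*0 = ((5*I)/2)*0 = (5*I/2)*0 = 0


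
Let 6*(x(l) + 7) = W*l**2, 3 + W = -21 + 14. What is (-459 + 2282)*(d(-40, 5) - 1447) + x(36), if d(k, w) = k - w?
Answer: -2722083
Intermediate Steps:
W = -10 (W = -3 + (-21 + 14) = -3 - 7 = -10)
x(l) = -7 - 5*l**2/3 (x(l) = -7 + (-10*l**2)/6 = -7 - 5*l**2/3)
(-459 + 2282)*(d(-40, 5) - 1447) + x(36) = (-459 + 2282)*((-40 - 1*5) - 1447) + (-7 - 5/3*36**2) = 1823*((-40 - 5) - 1447) + (-7 - 5/3*1296) = 1823*(-45 - 1447) + (-7 - 2160) = 1823*(-1492) - 2167 = -2719916 - 2167 = -2722083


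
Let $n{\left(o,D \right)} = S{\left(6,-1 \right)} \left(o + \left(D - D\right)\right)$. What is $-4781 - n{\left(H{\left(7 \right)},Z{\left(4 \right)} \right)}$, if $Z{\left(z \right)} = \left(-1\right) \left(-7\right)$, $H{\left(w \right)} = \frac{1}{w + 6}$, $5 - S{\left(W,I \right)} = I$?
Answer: $- \frac{62159}{13} \approx -4781.5$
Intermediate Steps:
$S{\left(W,I \right)} = 5 - I$
$H{\left(w \right)} = \frac{1}{6 + w}$
$Z{\left(z \right)} = 7$
$n{\left(o,D \right)} = 6 o$ ($n{\left(o,D \right)} = \left(5 - -1\right) \left(o + \left(D - D\right)\right) = \left(5 + 1\right) \left(o + 0\right) = 6 o$)
$-4781 - n{\left(H{\left(7 \right)},Z{\left(4 \right)} \right)} = -4781 - \frac{6}{6 + 7} = -4781 - \frac{6}{13} = - \frac{62159}{13}$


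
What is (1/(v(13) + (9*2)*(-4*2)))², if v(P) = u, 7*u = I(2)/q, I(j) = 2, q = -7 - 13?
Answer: 4900/101626561 ≈ 4.8216e-5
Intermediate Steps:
q = -20
u = -1/70 (u = (2/(-20))/7 = (2*(-1/20))/7 = (⅐)*(-⅒) = -1/70 ≈ -0.014286)
v(P) = -1/70
(1/(v(13) + (9*2)*(-4*2)))² = (1/(-1/70 + (9*2)*(-4*2)))² = (1/(-1/70 + 18*(-8)))² = (1/(-1/70 - 144))² = (1/(-10081/70))² = (-70/10081)² = 4900/101626561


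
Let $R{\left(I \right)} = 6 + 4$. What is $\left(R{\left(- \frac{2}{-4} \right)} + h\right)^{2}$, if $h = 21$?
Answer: $961$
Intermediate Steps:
$R{\left(I \right)} = 10$
$\left(R{\left(- \frac{2}{-4} \right)} + h\right)^{2} = \left(10 + 21\right)^{2} = 31^{2} = 961$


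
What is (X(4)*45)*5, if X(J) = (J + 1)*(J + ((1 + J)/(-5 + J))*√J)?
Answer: -6750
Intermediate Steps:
X(J) = (1 + J)*(J + √J*(1 + J)/(-5 + J)) (X(J) = (1 + J)*(J + ((1 + J)/(-5 + J))*√J) = (1 + J)*(J + √J*(1 + J)/(-5 + J)))
(X(4)*45)*5 = (((√4 + 4³ + 4^(5/2) - 5*4 - 4*4² + 2*4^(3/2))/(-5 + 4))*45)*5 = (((2 + 64 + 32 - 20 - 4*16 + 2*8)/(-1))*45)*5 = (-(2 + 64 + 32 - 20 - 64 + 16)*45)*5 = (-1*30*45)*5 = -30*45*5 = -1350*5 = -6750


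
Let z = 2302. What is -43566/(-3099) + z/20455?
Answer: 299425476/21130015 ≈ 14.171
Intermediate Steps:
-43566/(-3099) + z/20455 = -43566/(-3099) + 2302/20455 = -43566*(-1/3099) + 2302*(1/20455) = 14522/1033 + 2302/20455 = 299425476/21130015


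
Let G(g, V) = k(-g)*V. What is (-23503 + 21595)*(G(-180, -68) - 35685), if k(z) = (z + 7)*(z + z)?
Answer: 8802453060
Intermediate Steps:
k(z) = 2*z*(7 + z) (k(z) = (7 + z)*(2*z) = 2*z*(7 + z))
G(g, V) = -2*V*g*(7 - g) (G(g, V) = (2*(-g)*(7 - g))*V = (-2*g*(7 - g))*V = -2*V*g*(7 - g))
(-23503 + 21595)*(G(-180, -68) - 35685) = (-23503 + 21595)*(2*(-68)*(-180)*(-7 - 180) - 35685) = -1908*(2*(-68)*(-180)*(-187) - 35685) = -1908*(-4577760 - 35685) = -1908*(-4613445) = 8802453060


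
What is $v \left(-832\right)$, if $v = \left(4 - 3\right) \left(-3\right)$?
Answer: $2496$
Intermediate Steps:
$v = -3$ ($v = \left(4 - 3\right) \left(-3\right) = 1 \left(-3\right) = -3$)
$v \left(-832\right) = \left(-3\right) \left(-832\right) = 2496$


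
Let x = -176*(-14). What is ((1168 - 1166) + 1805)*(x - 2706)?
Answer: -437294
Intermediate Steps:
x = 2464
((1168 - 1166) + 1805)*(x - 2706) = ((1168 - 1166) + 1805)*(2464 - 2706) = (2 + 1805)*(-242) = 1807*(-242) = -437294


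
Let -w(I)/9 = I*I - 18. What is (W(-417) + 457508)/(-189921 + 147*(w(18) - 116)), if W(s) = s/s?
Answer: -152503/203937 ≈ -0.74780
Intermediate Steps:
w(I) = 162 - 9*I² (w(I) = -9*(I*I - 18) = -9*(I² - 18) = -9*(-18 + I²) = 162 - 9*I²)
W(s) = 1
(W(-417) + 457508)/(-189921 + 147*(w(18) - 116)) = (1 + 457508)/(-189921 + 147*((162 - 9*18²) - 116)) = 457509/(-189921 + 147*((162 - 9*324) - 116)) = 457509/(-189921 + 147*((162 - 2916) - 116)) = 457509/(-189921 + 147*(-2754 - 116)) = 457509/(-189921 + 147*(-2870)) = 457509/(-189921 - 421890) = 457509/(-611811) = 457509*(-1/611811) = -152503/203937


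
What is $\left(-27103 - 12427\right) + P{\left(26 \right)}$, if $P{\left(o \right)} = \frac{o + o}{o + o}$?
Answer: $-39529$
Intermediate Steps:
$P{\left(o \right)} = 1$ ($P{\left(o \right)} = \frac{2 o}{2 o} = 2 o \frac{1}{2 o} = 1$)
$\left(-27103 - 12427\right) + P{\left(26 \right)} = \left(-27103 - 12427\right) + 1 = -39530 + 1 = -39529$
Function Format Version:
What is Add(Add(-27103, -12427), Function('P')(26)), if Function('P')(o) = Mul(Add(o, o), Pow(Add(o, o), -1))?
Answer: -39529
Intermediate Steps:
Function('P')(o) = 1 (Function('P')(o) = Mul(Mul(2, o), Pow(Mul(2, o), -1)) = Mul(Mul(2, o), Mul(Rational(1, 2), Pow(o, -1))) = 1)
Add(Add(-27103, -12427), Function('P')(26)) = Add(Add(-27103, -12427), 1) = Add(-39530, 1) = -39529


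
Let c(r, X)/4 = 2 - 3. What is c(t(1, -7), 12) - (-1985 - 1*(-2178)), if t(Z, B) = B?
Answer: -197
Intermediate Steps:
c(r, X) = -4 (c(r, X) = 4*(2 - 3) = 4*(-1) = -4)
c(t(1, -7), 12) - (-1985 - 1*(-2178)) = -4 - (-1985 - 1*(-2178)) = -4 - (-1985 + 2178) = -4 - 1*193 = -4 - 193 = -197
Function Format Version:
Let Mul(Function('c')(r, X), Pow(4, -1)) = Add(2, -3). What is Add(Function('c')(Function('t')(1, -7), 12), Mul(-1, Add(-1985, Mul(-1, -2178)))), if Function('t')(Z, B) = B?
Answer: -197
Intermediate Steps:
Function('c')(r, X) = -4 (Function('c')(r, X) = Mul(4, Add(2, -3)) = Mul(4, -1) = -4)
Add(Function('c')(Function('t')(1, -7), 12), Mul(-1, Add(-1985, Mul(-1, -2178)))) = Add(-4, Mul(-1, Add(-1985, Mul(-1, -2178)))) = Add(-4, Mul(-1, Add(-1985, 2178))) = Add(-4, Mul(-1, 193)) = Add(-4, -193) = -197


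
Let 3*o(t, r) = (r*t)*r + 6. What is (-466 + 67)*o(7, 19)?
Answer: -336889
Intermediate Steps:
o(t, r) = 2 + t*r²/3 (o(t, r) = ((r*t)*r + 6)/3 = (t*r² + 6)/3 = (6 + t*r²)/3 = 2 + t*r²/3)
(-466 + 67)*o(7, 19) = (-466 + 67)*(2 + (⅓)*7*19²) = -399*(2 + (⅓)*7*361) = -399*(2 + 2527/3) = -399*2533/3 = -336889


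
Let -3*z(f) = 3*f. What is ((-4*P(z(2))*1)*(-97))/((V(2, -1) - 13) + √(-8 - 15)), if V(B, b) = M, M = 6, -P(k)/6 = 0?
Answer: 0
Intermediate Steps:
z(f) = -f
P(k) = 0 (P(k) = -6*0 = 0)
V(B, b) = 6
((-4*P(z(2))*1)*(-97))/((V(2, -1) - 13) + √(-8 - 15)) = ((-4*0*1)*(-97))/((6 - 13) + √(-8 - 15)) = ((0*1)*(-97))/(-7 + √(-23)) = (0*(-97))/(-7 + I*√23) = 0/(-7 + I*√23) = 0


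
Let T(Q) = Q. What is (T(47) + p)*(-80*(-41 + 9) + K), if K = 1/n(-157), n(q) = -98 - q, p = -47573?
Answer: -7178374566/59 ≈ -1.2167e+8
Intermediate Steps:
K = 1/59 (K = 1/(-98 - 1*(-157)) = 1/(-98 + 157) = 1/59 ≈ 0.016949)
(T(47) + p)*(-80*(-41 + 9) + K) = (47 - 47573)*(-80*(-41 + 9) + 1/59) = -47526*(-80*(-32) + 1/59) = -47526*(2560 + 1/59) = -47526*151041/59 = -7178374566/59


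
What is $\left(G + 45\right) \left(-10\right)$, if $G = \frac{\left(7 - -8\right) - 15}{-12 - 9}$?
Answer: $-450$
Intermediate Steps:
$G = 0$ ($G = \frac{\left(7 + 8\right) - 15}{-21} = \left(15 - 15\right) \left(- \frac{1}{21}\right) = 0 \left(- \frac{1}{21}\right) = 0$)
$\left(G + 45\right) \left(-10\right) = \left(0 + 45\right) \left(-10\right) = 45 \left(-10\right) = -450$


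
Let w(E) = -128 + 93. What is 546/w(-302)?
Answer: -78/5 ≈ -15.600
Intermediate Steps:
w(E) = -35
546/w(-302) = 546/(-35) = 546*(-1/35) = -78/5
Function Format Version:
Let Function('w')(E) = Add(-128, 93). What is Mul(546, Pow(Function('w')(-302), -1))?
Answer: Rational(-78, 5) ≈ -15.600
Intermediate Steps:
Function('w')(E) = -35
Mul(546, Pow(Function('w')(-302), -1)) = Mul(546, Pow(-35, -1)) = Mul(546, Rational(-1, 35)) = Rational(-78, 5)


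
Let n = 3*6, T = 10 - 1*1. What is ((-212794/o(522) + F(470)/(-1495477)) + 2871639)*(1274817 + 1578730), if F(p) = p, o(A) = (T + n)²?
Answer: 8932602155846337575393/1090202733 ≈ 8.1935e+12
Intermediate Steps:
T = 9 (T = 10 - 1 = 9)
n = 18
o(A) = 729 (o(A) = (9 + 18)² = 27² = 729)
((-212794/o(522) + F(470)/(-1495477)) + 2871639)*(1274817 + 1578730) = ((-212794/729 + 470/(-1495477)) + 2871639)*(1274817 + 1578730) = ((-212794*1/729 + 470*(-1/1495477)) + 2871639)*2853547 = ((-212794/729 - 470/1495477) + 2871639)*2853547 = (-318228875368/1090202733 + 2871639)*2853547 = (3130350457114019/1090202733)*2853547 = 8932602155846337575393/1090202733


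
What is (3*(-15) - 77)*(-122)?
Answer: 14884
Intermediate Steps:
(3*(-15) - 77)*(-122) = (-45 - 77)*(-122) = -122*(-122) = 14884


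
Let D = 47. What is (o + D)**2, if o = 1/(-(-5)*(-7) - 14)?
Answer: 5299204/2401 ≈ 2207.1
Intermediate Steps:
o = -1/49 (o = 1/(-5*7 - 14) = 1/(-35 - 14) = 1/(-49) = -1/49 ≈ -0.020408)
(o + D)**2 = (-1/49 + 47)**2 = (2302/49)**2 = 5299204/2401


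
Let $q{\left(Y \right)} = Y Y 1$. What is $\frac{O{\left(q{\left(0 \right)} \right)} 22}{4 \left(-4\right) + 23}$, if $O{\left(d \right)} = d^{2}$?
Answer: $0$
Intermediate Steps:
$q{\left(Y \right)} = Y^{2}$ ($q{\left(Y \right)} = Y^{2} \cdot 1 = Y^{2}$)
$\frac{O{\left(q{\left(0 \right)} \right)} 22}{4 \left(-4\right) + 23} = \frac{\left(0^{2}\right)^{2} \cdot 22}{4 \left(-4\right) + 23} = \frac{0^{2} \cdot 22}{-16 + 23} = \frac{0 \cdot 22}{7} = 0 \cdot \frac{1}{7} = 0$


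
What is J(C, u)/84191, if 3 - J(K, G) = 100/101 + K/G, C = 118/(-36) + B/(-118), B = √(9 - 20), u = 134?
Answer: 495595/20509937892 + I*√11/1331228092 ≈ 2.4164e-5 + 2.4914e-9*I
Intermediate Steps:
B = I*√11 (B = √(-11) = I*√11 ≈ 3.3166*I)
C = -59/18 - I*√11/118 (C = 118/(-36) + (I*√11)/(-118) = 118*(-1/36) + (I*√11)*(-1/118) = -59/18 - I*√11/118 ≈ -3.2778 - 0.028107*I)
J(K, G) = 203/101 - K/G (J(K, G) = 3 - (100/101 + K/G) = 3 + (-100/101 - K/G) = 203/101 - K/G)
J(C, u)/84191 = (203/101 - 1*(-59/18 - I*√11/118)/134)/84191 = (203/101 - 1*(-59/18 - I*√11/118)*1/134)*(1/84191) = (203/101 + (59/2412 + I*√11/15812))*(1/84191) = (495595/243612 + I*√11/15812)*(1/84191) = 495595/20509937892 + I*√11/1331228092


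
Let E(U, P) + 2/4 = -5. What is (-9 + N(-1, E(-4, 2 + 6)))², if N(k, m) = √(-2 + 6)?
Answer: 49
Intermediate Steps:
E(U, P) = -11/2 (E(U, P) = -½ - 5 = -11/2)
N(k, m) = 2 (N(k, m) = √4 = 2)
(-9 + N(-1, E(-4, 2 + 6)))² = (-9 + 2)² = (-7)² = 49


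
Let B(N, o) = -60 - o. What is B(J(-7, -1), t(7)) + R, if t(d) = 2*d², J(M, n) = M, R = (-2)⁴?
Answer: -142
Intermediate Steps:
R = 16
B(J(-7, -1), t(7)) + R = (-60 - 2*7²) + 16 = (-60 - 2*49) + 16 = (-60 - 1*98) + 16 = (-60 - 98) + 16 = -158 + 16 = -142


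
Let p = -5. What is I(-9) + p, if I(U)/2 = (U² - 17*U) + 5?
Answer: 473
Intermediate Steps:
I(U) = 10 - 34*U + 2*U² (I(U) = 2*((U² - 17*U) + 5) = 2*(5 + U² - 17*U) = 10 - 34*U + 2*U²)
I(-9) + p = (10 - 34*(-9) + 2*(-9)²) - 5 = (10 + 306 + 2*81) - 5 = (10 + 306 + 162) - 5 = 478 - 5 = 473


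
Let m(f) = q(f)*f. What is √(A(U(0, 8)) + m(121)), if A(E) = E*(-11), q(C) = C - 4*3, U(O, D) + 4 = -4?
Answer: √13277 ≈ 115.23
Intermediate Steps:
U(O, D) = -8 (U(O, D) = -4 - 4 = -8)
q(C) = -12 + C (q(C) = C - 12 = -12 + C)
A(E) = -11*E
m(f) = f*(-12 + f) (m(f) = (-12 + f)*f = f*(-12 + f))
√(A(U(0, 8)) + m(121)) = √(-11*(-8) + 121*(-12 + 121)) = √(88 + 121*109) = √(88 + 13189) = √13277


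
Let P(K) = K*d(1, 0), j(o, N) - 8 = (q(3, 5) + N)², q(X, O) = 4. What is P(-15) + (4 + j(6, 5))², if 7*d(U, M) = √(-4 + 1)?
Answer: 8649 - 15*I*√3/7 ≈ 8649.0 - 3.7115*I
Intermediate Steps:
d(U, M) = I*√3/7 (d(U, M) = √(-4 + 1)/7 = √(-3)/7 = (I*√3)/7 = I*√3/7)
j(o, N) = 8 + (4 + N)²
P(K) = I*K*√3/7 (P(K) = K*(I*√3/7) = I*K*√3/7)
P(-15) + (4 + j(6, 5))² = (⅐)*I*(-15)*√3 + (4 + (8 + (4 + 5)²))² = -15*I*√3/7 + (4 + (8 + 9²))² = -15*I*√3/7 + (4 + (8 + 81))² = -15*I*√3/7 + (4 + 89)² = -15*I*√3/7 + 93² = -15*I*√3/7 + 8649 = 8649 - 15*I*√3/7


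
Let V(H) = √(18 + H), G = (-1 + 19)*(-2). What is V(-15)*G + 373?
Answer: 373 - 36*√3 ≈ 310.65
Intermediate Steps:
G = -36 (G = 18*(-2) = -36)
V(-15)*G + 373 = √(18 - 15)*(-36) + 373 = √3*(-36) + 373 = -36*√3 + 373 = 373 - 36*√3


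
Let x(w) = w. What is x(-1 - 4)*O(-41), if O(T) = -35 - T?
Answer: -30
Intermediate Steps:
x(-1 - 4)*O(-41) = (-1 - 4)*(-35 - 1*(-41)) = -5*(-35 + 41) = -5*6 = -30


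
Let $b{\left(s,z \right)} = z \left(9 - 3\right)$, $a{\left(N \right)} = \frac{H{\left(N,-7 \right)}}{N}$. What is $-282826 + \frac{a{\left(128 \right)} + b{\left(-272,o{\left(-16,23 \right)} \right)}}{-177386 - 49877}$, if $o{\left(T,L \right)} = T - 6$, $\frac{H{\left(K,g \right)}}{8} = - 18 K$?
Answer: $- \frac{2794603694}{9881} \approx -2.8283 \cdot 10^{5}$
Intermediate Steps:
$H{\left(K,g \right)} = - 144 K$ ($H{\left(K,g \right)} = 8 \left(- 18 K\right) = - 144 K$)
$a{\left(N \right)} = -144$ ($a{\left(N \right)} = \frac{\left(-144\right) N}{N} = -144$)
$o{\left(T,L \right)} = -6 + T$
$b{\left(s,z \right)} = 6 z$ ($b{\left(s,z \right)} = z 6 = 6 z$)
$-282826 + \frac{a{\left(128 \right)} + b{\left(-272,o{\left(-16,23 \right)} \right)}}{-177386 - 49877} = -282826 + \frac{-144 + 6 \left(-6 - 16\right)}{-177386 - 49877} = -282826 + \frac{-144 + 6 \left(-22\right)}{-227263} = -282826 + \left(-144 - 132\right) \left(- \frac{1}{227263}\right) = -282826 - - \frac{12}{9881} = -282826 + \frac{12}{9881} = - \frac{2794603694}{9881}$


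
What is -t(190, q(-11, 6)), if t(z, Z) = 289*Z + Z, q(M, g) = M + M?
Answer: 6380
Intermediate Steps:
q(M, g) = 2*M
t(z, Z) = 290*Z
-t(190, q(-11, 6)) = -290*2*(-11) = -290*(-22) = -1*(-6380) = 6380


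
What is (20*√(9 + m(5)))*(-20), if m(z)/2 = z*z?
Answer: -400*√59 ≈ -3072.5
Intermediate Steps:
m(z) = 2*z² (m(z) = 2*(z*z) = 2*z²)
(20*√(9 + m(5)))*(-20) = (20*√(9 + 2*5²))*(-20) = (20*√(9 + 2*25))*(-20) = (20*√(9 + 50))*(-20) = (20*√59)*(-20) = -400*√59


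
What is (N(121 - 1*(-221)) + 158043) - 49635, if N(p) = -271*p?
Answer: 15726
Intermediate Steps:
(N(121 - 1*(-221)) + 158043) - 49635 = (-271*(121 - 1*(-221)) + 158043) - 49635 = (-271*(121 + 221) + 158043) - 49635 = (-271*342 + 158043) - 49635 = (-92682 + 158043) - 49635 = 65361 - 49635 = 15726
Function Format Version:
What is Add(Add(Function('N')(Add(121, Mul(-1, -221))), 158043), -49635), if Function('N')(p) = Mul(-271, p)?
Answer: 15726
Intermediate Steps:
Add(Add(Function('N')(Add(121, Mul(-1, -221))), 158043), -49635) = Add(Add(Mul(-271, Add(121, Mul(-1, -221))), 158043), -49635) = Add(Add(Mul(-271, Add(121, 221)), 158043), -49635) = Add(Add(Mul(-271, 342), 158043), -49635) = Add(Add(-92682, 158043), -49635) = Add(65361, -49635) = 15726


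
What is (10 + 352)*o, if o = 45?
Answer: 16290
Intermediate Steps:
(10 + 352)*o = (10 + 352)*45 = 362*45 = 16290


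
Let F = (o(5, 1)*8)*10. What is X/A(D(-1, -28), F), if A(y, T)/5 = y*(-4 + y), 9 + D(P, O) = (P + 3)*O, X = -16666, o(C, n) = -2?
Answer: -1282/1725 ≈ -0.74319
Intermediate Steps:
F = -160 (F = -2*8*10 = -16*10 = -160)
D(P, O) = -9 + O*(3 + P) (D(P, O) = -9 + (P + 3)*O = -9 + (3 + P)*O = -9 + O*(3 + P))
A(y, T) = 5*y*(-4 + y) (A(y, T) = 5*(y*(-4 + y)) = 5*y*(-4 + y))
X/A(D(-1, -28), F) = -16666*1/(5*(-4 + (-9 + 3*(-28) - 28*(-1)))*(-9 + 3*(-28) - 28*(-1))) = -16666*1/(5*(-4 + (-9 - 84 + 28))*(-9 - 84 + 28)) = -16666*(-1/(325*(-4 - 65))) = -16666/(5*(-65)*(-69)) = -16666/22425 = -16666*1/22425 = -1282/1725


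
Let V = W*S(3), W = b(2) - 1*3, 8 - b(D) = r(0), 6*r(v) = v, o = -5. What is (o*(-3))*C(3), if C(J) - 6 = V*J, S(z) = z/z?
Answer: 315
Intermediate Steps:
r(v) = v/6
S(z) = 1
b(D) = 8 (b(D) = 8 - 0/6 = 8 - 1*0 = 8 + 0 = 8)
W = 5 (W = 8 - 1*3 = 8 - 3 = 5)
V = 5 (V = 5*1 = 5)
C(J) = 6 + 5*J
(o*(-3))*C(3) = (-5*(-3))*(6 + 5*3) = 15*(6 + 15) = 15*21 = 315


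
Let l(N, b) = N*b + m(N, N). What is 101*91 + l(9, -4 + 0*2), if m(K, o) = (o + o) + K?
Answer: 9182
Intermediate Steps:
m(K, o) = K + 2*o (m(K, o) = 2*o + K = K + 2*o)
l(N, b) = 3*N + N*b (l(N, b) = N*b + (N + 2*N) = N*b + 3*N = 3*N + N*b)
101*91 + l(9, -4 + 0*2) = 101*91 + 9*(3 + (-4 + 0*2)) = 9191 + 9*(3 + (-4 + 0)) = 9191 + 9*(3 - 4) = 9191 + 9*(-1) = 9191 - 9 = 9182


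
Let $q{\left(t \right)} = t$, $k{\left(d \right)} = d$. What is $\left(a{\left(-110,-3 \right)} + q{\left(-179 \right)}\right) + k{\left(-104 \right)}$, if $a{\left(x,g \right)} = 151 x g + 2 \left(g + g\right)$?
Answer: $49535$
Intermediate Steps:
$a{\left(x,g \right)} = 4 g + 151 g x$ ($a{\left(x,g \right)} = 151 g x + 2 \cdot 2 g = 151 g x + 4 g = 4 g + 151 g x$)
$\left(a{\left(-110,-3 \right)} + q{\left(-179 \right)}\right) + k{\left(-104 \right)} = \left(- 3 \left(4 + 151 \left(-110\right)\right) - 179\right) - 104 = \left(- 3 \left(4 - 16610\right) - 179\right) - 104 = \left(\left(-3\right) \left(-16606\right) - 179\right) - 104 = \left(49818 - 179\right) - 104 = 49639 - 104 = 49535$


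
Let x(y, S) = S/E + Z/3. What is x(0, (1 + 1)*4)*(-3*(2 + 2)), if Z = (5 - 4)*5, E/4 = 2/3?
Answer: -56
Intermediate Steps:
E = 8/3 (E = 4*(2/3) = 4*(2*(⅓)) = 4*(⅔) = 8/3 ≈ 2.6667)
Z = 5 (Z = 1*5 = 5)
x(y, S) = 5/3 + 3*S/8 (x(y, S) = S/(8/3) + 5/3 = S*(3/8) + 5*(⅓) = 3*S/8 + 5/3 = 5/3 + 3*S/8)
x(0, (1 + 1)*4)*(-3*(2 + 2)) = (5/3 + 3*((1 + 1)*4)/8)*(-3*(2 + 2)) = (5/3 + 3*(2*4)/8)*(-3*4) = (5/3 + (3/8)*8)*(-12) = (5/3 + 3)*(-12) = (14/3)*(-12) = -56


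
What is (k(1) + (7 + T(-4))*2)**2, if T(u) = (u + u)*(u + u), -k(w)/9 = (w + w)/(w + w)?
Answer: 17689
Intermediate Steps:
k(w) = -9 (k(w) = -9*(w + w)/(w + w) = -9*2*w/(2*w) = -9*2*w*1/(2*w) = -9*1 = -9)
T(u) = 4*u**2 (T(u) = (2*u)*(2*u) = 4*u**2)
(k(1) + (7 + T(-4))*2)**2 = (-9 + (7 + 4*(-4)**2)*2)**2 = (-9 + (7 + 4*16)*2)**2 = (-9 + (7 + 64)*2)**2 = (-9 + 71*2)**2 = (-9 + 142)**2 = 133**2 = 17689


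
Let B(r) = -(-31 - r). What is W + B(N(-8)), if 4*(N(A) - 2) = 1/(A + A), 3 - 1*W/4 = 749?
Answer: -188865/64 ≈ -2951.0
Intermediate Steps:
W = -2984 (W = 12 - 4*749 = 12 - 2996 = -2984)
N(A) = 2 + 1/(8*A) (N(A) = 2 + 1/(4*(A + A)) = 2 + 1/(4*((2*A))) = 2 + (1/(2*A))/4 = 2 + 1/(8*A))
B(r) = 31 + r
W + B(N(-8)) = -2984 + (31 + (2 + (⅛)/(-8))) = -2984 + (31 + (2 + (⅛)*(-⅛))) = -2984 + (31 + (2 - 1/64)) = -2984 + (31 + 127/64) = -2984 + 2111/64 = -188865/64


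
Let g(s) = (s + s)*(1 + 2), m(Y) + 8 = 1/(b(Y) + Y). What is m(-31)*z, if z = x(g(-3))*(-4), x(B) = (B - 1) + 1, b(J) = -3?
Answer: -9828/17 ≈ -578.12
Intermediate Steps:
m(Y) = -8 + 1/(-3 + Y)
g(s) = 6*s (g(s) = (2*s)*3 = 6*s)
x(B) = B (x(B) = (-1 + B) + 1 = B)
z = 72 (z = (6*(-3))*(-4) = -18*(-4) = 72)
m(-31)*z = ((25 - 8*(-31))/(-3 - 31))*72 = ((25 + 248)/(-34))*72 = -1/34*273*72 = -273/34*72 = -9828/17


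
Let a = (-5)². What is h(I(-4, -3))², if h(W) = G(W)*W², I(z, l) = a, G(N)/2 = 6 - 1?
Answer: 39062500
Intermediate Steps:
G(N) = 10 (G(N) = 2*(6 - 1) = 2*5 = 10)
a = 25
I(z, l) = 25
h(W) = 10*W²
h(I(-4, -3))² = (10*25²)² = (10*625)² = 6250² = 39062500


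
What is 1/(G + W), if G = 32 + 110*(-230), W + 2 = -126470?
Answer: -1/151740 ≈ -6.5902e-6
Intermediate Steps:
W = -126472 (W = -2 - 126470 = -126472)
G = -25268 (G = 32 - 25300 = -25268)
1/(G + W) = 1/(-25268 - 126472) = 1/(-151740) = -1/151740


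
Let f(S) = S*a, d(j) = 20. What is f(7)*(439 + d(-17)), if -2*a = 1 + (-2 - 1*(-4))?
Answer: -9639/2 ≈ -4819.5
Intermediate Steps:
a = -3/2 (a = -(1 + (-2 - 1*(-4)))/2 = -(1 + (-2 + 4))/2 = -(1 + 2)/2 = -1/2*3 = -3/2 ≈ -1.5000)
f(S) = -3*S/2 (f(S) = S*(-3/2) = -3*S/2)
f(7)*(439 + d(-17)) = (-3/2*7)*(439 + 20) = -21/2*459 = -9639/2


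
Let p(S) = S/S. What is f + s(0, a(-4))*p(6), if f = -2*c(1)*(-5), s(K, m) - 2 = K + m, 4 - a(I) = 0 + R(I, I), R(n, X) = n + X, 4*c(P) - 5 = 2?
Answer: 63/2 ≈ 31.500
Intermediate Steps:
c(P) = 7/4 (c(P) = 5/4 + (1/4)*2 = 5/4 + 1/2 = 7/4)
R(n, X) = X + n
a(I) = 4 - 2*I (a(I) = 4 - (0 + (I + I)) = 4 - (0 + 2*I) = 4 - 2*I)
s(K, m) = 2 + K + m (s(K, m) = 2 + (K + m) = 2 + K + m)
p(S) = 1
f = 35/2 (f = -2*7/4*(-5) = -7/2*(-5) = 35/2 ≈ 17.500)
f + s(0, a(-4))*p(6) = 35/2 + (2 + 0 + (4 - 2*(-4)))*1 = 35/2 + (2 + 0 + (4 + 8))*1 = 35/2 + (2 + 0 + 12)*1 = 35/2 + 14*1 = 35/2 + 14 = 63/2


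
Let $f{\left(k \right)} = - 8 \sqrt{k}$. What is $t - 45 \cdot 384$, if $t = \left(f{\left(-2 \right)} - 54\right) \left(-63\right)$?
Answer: $-13878 + 504 i \sqrt{2} \approx -13878.0 + 712.76 i$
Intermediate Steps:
$t = 3402 + 504 i \sqrt{2}$ ($t = \left(- 8 \sqrt{-2} - 54\right) \left(-63\right) = \left(- 8 i \sqrt{2} - 54\right) \left(-63\right) = \left(-54 - 8 i \sqrt{2}\right) \left(-63\right) = 3402 + 504 i \sqrt{2} \approx 3402.0 + 712.76 i$)
$t - 45 \cdot 384 = \left(3402 + 504 i \sqrt{2}\right) - 45 \cdot 384 = \left(3402 + 504 i \sqrt{2}\right) - 17280 = -13878 + 504 i \sqrt{2}$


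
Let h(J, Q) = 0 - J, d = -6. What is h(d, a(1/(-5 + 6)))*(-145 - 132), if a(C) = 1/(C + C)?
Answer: -1662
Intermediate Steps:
a(C) = 1/(2*C)
h(J, Q) = -J
h(d, a(1/(-5 + 6)))*(-145 - 132) = (-1*(-6))*(-145 - 132) = 6*(-277) = -1662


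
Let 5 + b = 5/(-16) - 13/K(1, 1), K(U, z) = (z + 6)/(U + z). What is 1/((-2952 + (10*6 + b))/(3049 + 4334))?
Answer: -275632/108305 ≈ -2.5450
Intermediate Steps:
K(U, z) = (6 + z)/(U + z)
b = -1011/112 (b = -5 + (5/(-16) - 13*(1 + 1)/(6 + 1)) = -5 + (5*(-1/16) - 13/(7/2)) = -5 + (-5/16 - 13/((½)*7)) = -5 + (-5/16 - 13/7/2) = -5 + (-5/16 - 13*2/7) = -5 + (-5/16 - 26/7) = -5 - 451/112 = -1011/112 ≈ -9.0268)
1/((-2952 + (10*6 + b))/(3049 + 4334)) = 1/((-2952 + (10*6 - 1011/112))/(3049 + 4334)) = 1/((-2952 + (60 - 1011/112))/7383) = 1/((-2952 + 5709/112)*(1/7383)) = 1/(-324915/112*1/7383) = 1/(-108305/275632) = -275632/108305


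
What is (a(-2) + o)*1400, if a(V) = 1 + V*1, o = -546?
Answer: -765800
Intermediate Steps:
a(V) = 1 + V
(a(-2) + o)*1400 = ((1 - 2) - 546)*1400 = (-1 - 546)*1400 = -547*1400 = -765800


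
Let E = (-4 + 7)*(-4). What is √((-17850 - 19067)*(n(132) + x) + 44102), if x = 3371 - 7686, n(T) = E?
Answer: √159783961 ≈ 12641.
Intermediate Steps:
E = -12 (E = 3*(-4) = -12)
n(T) = -12
x = -4315
√((-17850 - 19067)*(n(132) + x) + 44102) = √((-17850 - 19067)*(-12 - 4315) + 44102) = √(-36917*(-4327) + 44102) = √(159739859 + 44102) = √159783961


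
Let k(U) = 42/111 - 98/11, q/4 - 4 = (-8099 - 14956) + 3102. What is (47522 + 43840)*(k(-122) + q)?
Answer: -2967478324728/407 ≈ -7.2911e+9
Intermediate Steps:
q = -79796 (q = 16 + 4*((-8099 - 14956) + 3102) = 16 + 4*(-23055 + 3102) = 16 + 4*(-19953) = 16 - 79812 = -79796)
k(U) = -3472/407 (k(U) = 42*(1/111) - 98*1/11 = 14/37 - 98/11 = -3472/407)
(47522 + 43840)*(k(-122) + q) = (47522 + 43840)*(-3472/407 - 79796) = 91362*(-32480444/407) = -2967478324728/407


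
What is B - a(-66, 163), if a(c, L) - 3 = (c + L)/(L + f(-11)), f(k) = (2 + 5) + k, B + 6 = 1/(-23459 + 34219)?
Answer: -16441121/1710840 ≈ -9.6100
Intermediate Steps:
B = -64559/10760 (B = -6 + 1/(-23459 + 34219) = -6 + 1/10760 = -64559/10760 ≈ -5.9999)
f(k) = 7 + k
a(c, L) = 3 + (L + c)/(-4 + L) (a(c, L) = 3 + (c + L)/(L + (7 - 11)) = 3 + (L + c)/(L - 4) = 3 + (L + c)/(-4 + L))
B - a(-66, 163) = -64559/10760 - (-12 - 66 + 4*163)/(-4 + 163) = -64559/10760 - (-12 - 66 + 652)/159 = -64559/10760 - 574/159 = -16441121/1710840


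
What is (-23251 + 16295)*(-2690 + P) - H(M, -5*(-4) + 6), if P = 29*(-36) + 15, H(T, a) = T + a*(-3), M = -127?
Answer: 25869569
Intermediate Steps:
H(T, a) = T - 3*a
P = -1029 (P = -1044 + 15 = -1029)
(-23251 + 16295)*(-2690 + P) - H(M, -5*(-4) + 6) = (-23251 + 16295)*(-2690 - 1029) - (-127 - 3*(-5*(-4) + 6)) = -6956*(-3719) - (-127 - 3*(20 + 6)) = 25869364 - (-127 - 3*26) = 25869364 - (-127 - 78) = 25869364 - 1*(-205) = 25869364 + 205 = 25869569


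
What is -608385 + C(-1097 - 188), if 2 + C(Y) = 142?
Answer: -608245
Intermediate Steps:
C(Y) = 140 (C(Y) = -2 + 142 = 140)
-608385 + C(-1097 - 188) = -608385 + 140 = -608245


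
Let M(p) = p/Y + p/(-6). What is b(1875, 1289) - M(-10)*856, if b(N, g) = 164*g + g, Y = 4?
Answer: 640195/3 ≈ 2.1340e+5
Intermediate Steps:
M(p) = p/12 (M(p) = p/4 + p/(-6) = p*(¼) + p*(-⅙) = p/4 - p/6 = p/12)
b(N, g) = 165*g
b(1875, 1289) - M(-10)*856 = 165*1289 - (1/12)*(-10)*856 = 212685 - (-5)*856/6 = 212685 - 1*(-2140/3) = 212685 + 2140/3 = 640195/3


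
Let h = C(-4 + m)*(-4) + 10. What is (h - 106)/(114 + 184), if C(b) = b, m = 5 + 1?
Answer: -52/149 ≈ -0.34899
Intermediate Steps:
m = 6
h = 2 (h = (-4 + 6)*(-4) + 10 = 2*(-4) + 10 = -8 + 10 = 2)
(h - 106)/(114 + 184) = (2 - 106)/(114 + 184) = -104/298 = -104*1/298 = -52/149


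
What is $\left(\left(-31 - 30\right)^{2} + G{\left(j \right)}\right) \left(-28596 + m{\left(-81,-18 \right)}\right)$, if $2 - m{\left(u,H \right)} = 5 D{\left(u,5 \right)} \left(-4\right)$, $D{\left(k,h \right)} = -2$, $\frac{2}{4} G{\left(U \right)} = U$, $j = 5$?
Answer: $-106833454$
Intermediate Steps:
$G{\left(U \right)} = 2 U$
$m{\left(u,H \right)} = -38$ ($m{\left(u,H \right)} = 2 - 5 \left(-2\right) \left(-4\right) = 2 - \left(-10\right) \left(-4\right) = 2 - 40 = -38$)
$\left(\left(-31 - 30\right)^{2} + G{\left(j \right)}\right) \left(-28596 + m{\left(-81,-18 \right)}\right) = \left(\left(-31 - 30\right)^{2} + 2 \cdot 5\right) \left(-28596 - 38\right) = \left(\left(-61\right)^{2} + 10\right) \left(-28634\right) = \left(3721 + 10\right) \left(-28634\right) = 3731 \left(-28634\right) = -106833454$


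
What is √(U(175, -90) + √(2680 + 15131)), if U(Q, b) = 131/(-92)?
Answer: √(-3013 + 6348*√1979)/46 ≈ 11.491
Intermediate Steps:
U(Q, b) = -131/92 (U(Q, b) = 131*(-1/92) = -131/92)
√(U(175, -90) + √(2680 + 15131)) = √(-131/92 + √(2680 + 15131)) = √(-131/92 + √17811) = √(-131/92 + 3*√1979)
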